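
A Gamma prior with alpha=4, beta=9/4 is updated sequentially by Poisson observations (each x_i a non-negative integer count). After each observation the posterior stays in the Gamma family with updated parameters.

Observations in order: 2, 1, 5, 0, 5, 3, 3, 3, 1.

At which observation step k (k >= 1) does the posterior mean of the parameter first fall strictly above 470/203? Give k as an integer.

obs 1: x=2 → posterior Gamma(6, 13/4)
obs 2: x=1 → posterior Gamma(7, 17/4)
obs 3: x=5 → posterior Gamma(12, 21/4)
obs 4: x=0 → posterior Gamma(12, 25/4)
obs 5: x=5 → posterior Gamma(17, 29/4)
obs 6: x=3 → posterior Gamma(20, 33/4)
obs 7: x=3 → posterior Gamma(23, 37/4)
obs 8: x=3 → posterior Gamma(26, 41/4)
obs 9: x=1 → posterior Gamma(27, 45/4)

k = 5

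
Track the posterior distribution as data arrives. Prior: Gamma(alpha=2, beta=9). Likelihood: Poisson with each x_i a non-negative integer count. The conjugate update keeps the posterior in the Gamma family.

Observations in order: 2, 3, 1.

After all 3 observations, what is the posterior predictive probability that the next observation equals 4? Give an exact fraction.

obs 1: x=2 → posterior Gamma(4, 10)
obs 2: x=3 → posterior Gamma(7, 11)
obs 3: x=1 → posterior Gamma(8, 12)

141893959680/23298085122481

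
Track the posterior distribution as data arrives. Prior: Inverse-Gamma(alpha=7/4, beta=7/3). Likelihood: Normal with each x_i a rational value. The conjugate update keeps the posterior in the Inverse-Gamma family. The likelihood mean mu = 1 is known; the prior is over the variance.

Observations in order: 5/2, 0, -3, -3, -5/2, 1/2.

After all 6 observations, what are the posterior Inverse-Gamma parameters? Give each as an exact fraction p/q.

obs 1: x=5/2 → posterior Inverse-Gamma(9/4, 83/24)
obs 2: x=0 → posterior Inverse-Gamma(11/4, 95/24)
obs 3: x=-3 → posterior Inverse-Gamma(13/4, 287/24)
obs 4: x=-3 → posterior Inverse-Gamma(15/4, 479/24)
obs 5: x=-5/2 → posterior Inverse-Gamma(17/4, 313/12)
obs 6: x=1/2 → posterior Inverse-Gamma(19/4, 629/24)

alpha=19/4, beta=629/24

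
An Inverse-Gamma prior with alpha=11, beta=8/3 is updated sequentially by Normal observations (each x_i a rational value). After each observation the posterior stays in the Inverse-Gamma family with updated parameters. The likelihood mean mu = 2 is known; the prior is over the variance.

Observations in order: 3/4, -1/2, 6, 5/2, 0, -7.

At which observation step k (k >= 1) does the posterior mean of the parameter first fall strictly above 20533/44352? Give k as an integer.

k = 2

obs 1: x=3/4 → posterior Inverse-Gamma(23/2, 331/96)
obs 2: x=-1/2 → posterior Inverse-Gamma(12, 631/96)
obs 3: x=6 → posterior Inverse-Gamma(25/2, 1399/96)
obs 4: x=5/2 → posterior Inverse-Gamma(13, 1411/96)
obs 5: x=0 → posterior Inverse-Gamma(27/2, 1603/96)
obs 6: x=-7 → posterior Inverse-Gamma(14, 5491/96)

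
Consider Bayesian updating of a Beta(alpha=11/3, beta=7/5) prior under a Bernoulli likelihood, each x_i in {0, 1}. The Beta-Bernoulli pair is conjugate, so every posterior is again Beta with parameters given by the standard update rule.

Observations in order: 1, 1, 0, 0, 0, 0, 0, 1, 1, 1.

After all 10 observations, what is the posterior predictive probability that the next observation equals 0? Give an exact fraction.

obs 1: x=1 → posterior Beta(14/3, 7/5)
obs 2: x=1 → posterior Beta(17/3, 7/5)
obs 3: x=0 → posterior Beta(17/3, 12/5)
obs 4: x=0 → posterior Beta(17/3, 17/5)
obs 5: x=0 → posterior Beta(17/3, 22/5)
obs 6: x=0 → posterior Beta(17/3, 27/5)
obs 7: x=0 → posterior Beta(17/3, 32/5)
obs 8: x=1 → posterior Beta(20/3, 32/5)
obs 9: x=1 → posterior Beta(23/3, 32/5)
obs 10: x=1 → posterior Beta(26/3, 32/5)

48/113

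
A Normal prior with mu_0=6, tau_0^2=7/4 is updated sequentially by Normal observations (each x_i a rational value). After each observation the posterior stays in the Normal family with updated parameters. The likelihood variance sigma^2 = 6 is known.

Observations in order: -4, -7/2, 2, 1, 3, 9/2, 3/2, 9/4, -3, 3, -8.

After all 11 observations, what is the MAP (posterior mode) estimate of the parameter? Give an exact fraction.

obs 1: x=-4 → posterior Normal(116/31, 42/31)
obs 2: x=-7/2 → posterior Normal(183/76, 21/19)
obs 3: x=2 → posterior Normal(211/90, 14/15)
obs 4: x=1 → posterior Normal(225/104, 21/26)
obs 5: x=3 → posterior Normal(267/118, 42/59)
obs 6: x=9/2 → posterior Normal(5/2, 7/11)
obs 7: x=3/2 → posterior Normal(351/146, 42/73)
obs 8: x=9/4 → posterior Normal(153/64, 21/40)
obs 9: x=-3 → posterior Normal(227/116, 14/29)
obs 10: x=3 → posterior Normal(765/376, 21/47)
obs 11: x=-8 → posterior Normal(541/404, 42/101)

541/404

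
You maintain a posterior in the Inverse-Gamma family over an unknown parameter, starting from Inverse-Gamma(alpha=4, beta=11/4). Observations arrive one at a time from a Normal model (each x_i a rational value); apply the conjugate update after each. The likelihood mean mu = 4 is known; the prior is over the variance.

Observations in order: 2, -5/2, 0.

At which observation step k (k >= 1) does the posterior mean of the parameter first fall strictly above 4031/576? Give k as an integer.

k = 3

obs 1: x=2 → posterior Inverse-Gamma(9/2, 19/4)
obs 2: x=-5/2 → posterior Inverse-Gamma(5, 207/8)
obs 3: x=0 → posterior Inverse-Gamma(11/2, 271/8)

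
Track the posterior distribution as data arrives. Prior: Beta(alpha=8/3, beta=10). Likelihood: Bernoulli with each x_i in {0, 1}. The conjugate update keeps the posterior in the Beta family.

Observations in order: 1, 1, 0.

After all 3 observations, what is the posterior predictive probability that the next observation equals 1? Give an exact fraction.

obs 1: x=1 → posterior Beta(11/3, 10)
obs 2: x=1 → posterior Beta(14/3, 10)
obs 3: x=0 → posterior Beta(14/3, 11)

14/47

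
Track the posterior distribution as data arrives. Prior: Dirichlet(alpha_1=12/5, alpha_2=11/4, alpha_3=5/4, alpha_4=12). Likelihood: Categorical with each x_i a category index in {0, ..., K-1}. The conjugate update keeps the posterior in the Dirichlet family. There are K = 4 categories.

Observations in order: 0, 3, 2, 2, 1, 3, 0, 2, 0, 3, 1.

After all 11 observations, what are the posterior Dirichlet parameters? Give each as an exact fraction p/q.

alpha_1=27/5, alpha_2=19/4, alpha_3=17/4, alpha_4=15

obs 1: x=0 → posterior Dirichlet(17/5, 11/4, 5/4, 12)
obs 2: x=3 → posterior Dirichlet(17/5, 11/4, 5/4, 13)
obs 3: x=2 → posterior Dirichlet(17/5, 11/4, 9/4, 13)
obs 4: x=2 → posterior Dirichlet(17/5, 11/4, 13/4, 13)
obs 5: x=1 → posterior Dirichlet(17/5, 15/4, 13/4, 13)
obs 6: x=3 → posterior Dirichlet(17/5, 15/4, 13/4, 14)
obs 7: x=0 → posterior Dirichlet(22/5, 15/4, 13/4, 14)
obs 8: x=2 → posterior Dirichlet(22/5, 15/4, 17/4, 14)
obs 9: x=0 → posterior Dirichlet(27/5, 15/4, 17/4, 14)
obs 10: x=3 → posterior Dirichlet(27/5, 15/4, 17/4, 15)
obs 11: x=1 → posterior Dirichlet(27/5, 19/4, 17/4, 15)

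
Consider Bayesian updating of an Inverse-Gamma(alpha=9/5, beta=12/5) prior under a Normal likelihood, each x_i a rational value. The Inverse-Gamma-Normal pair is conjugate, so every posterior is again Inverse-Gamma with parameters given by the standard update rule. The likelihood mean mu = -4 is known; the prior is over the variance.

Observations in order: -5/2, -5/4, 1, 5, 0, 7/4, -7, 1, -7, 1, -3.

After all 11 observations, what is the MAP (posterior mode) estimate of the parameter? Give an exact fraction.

obs 1: x=-5/2 → posterior Inverse-Gamma(23/10, 141/40)
obs 2: x=-5/4 → posterior Inverse-Gamma(14/5, 1169/160)
obs 3: x=1 → posterior Inverse-Gamma(33/10, 3169/160)
obs 4: x=5 → posterior Inverse-Gamma(19/5, 9649/160)
obs 5: x=0 → posterior Inverse-Gamma(43/10, 10929/160)
obs 6: x=7/4 → posterior Inverse-Gamma(24/5, 6787/80)
obs 7: x=-7 → posterior Inverse-Gamma(53/10, 7147/80)
obs 8: x=1 → posterior Inverse-Gamma(29/5, 8147/80)
obs 9: x=-7 → posterior Inverse-Gamma(63/10, 8507/80)
obs 10: x=1 → posterior Inverse-Gamma(34/5, 9507/80)
obs 11: x=-3 → posterior Inverse-Gamma(73/10, 9547/80)

9547/664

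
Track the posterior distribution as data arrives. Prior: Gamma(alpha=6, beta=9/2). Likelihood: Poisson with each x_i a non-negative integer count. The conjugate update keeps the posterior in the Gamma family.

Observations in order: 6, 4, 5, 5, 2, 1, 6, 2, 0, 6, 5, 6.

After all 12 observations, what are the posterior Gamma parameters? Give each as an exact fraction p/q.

obs 1: x=6 → posterior Gamma(12, 11/2)
obs 2: x=4 → posterior Gamma(16, 13/2)
obs 3: x=5 → posterior Gamma(21, 15/2)
obs 4: x=5 → posterior Gamma(26, 17/2)
obs 5: x=2 → posterior Gamma(28, 19/2)
obs 6: x=1 → posterior Gamma(29, 21/2)
obs 7: x=6 → posterior Gamma(35, 23/2)
obs 8: x=2 → posterior Gamma(37, 25/2)
obs 9: x=0 → posterior Gamma(37, 27/2)
obs 10: x=6 → posterior Gamma(43, 29/2)
obs 11: x=5 → posterior Gamma(48, 31/2)
obs 12: x=6 → posterior Gamma(54, 33/2)

alpha=54, beta=33/2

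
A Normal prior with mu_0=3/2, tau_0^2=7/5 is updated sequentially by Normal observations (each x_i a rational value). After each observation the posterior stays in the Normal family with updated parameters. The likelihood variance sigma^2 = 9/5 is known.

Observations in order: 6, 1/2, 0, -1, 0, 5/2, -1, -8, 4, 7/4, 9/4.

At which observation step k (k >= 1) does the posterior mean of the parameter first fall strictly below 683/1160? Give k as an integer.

k = 8

obs 1: x=6 → posterior Normal(111/32, 63/80)
obs 2: x=1/2 → posterior Normal(59/23, 63/115)
obs 3: x=0 → posterior Normal(59/30, 21/50)
obs 4: x=-1 → posterior Normal(52/37, 63/185)
obs 5: x=0 → posterior Normal(13/11, 63/220)
obs 6: x=5/2 → posterior Normal(139/102, 21/85)
obs 7: x=-1 → posterior Normal(125/116, 63/290)
obs 8: x=-8 → posterior Normal(1/10, 63/325)
obs 9: x=4 → posterior Normal(23/48, 7/40)
obs 10: x=7/4 → posterior Normal(187/316, 63/395)
obs 11: x=9/4 → posterior Normal(125/172, 63/430)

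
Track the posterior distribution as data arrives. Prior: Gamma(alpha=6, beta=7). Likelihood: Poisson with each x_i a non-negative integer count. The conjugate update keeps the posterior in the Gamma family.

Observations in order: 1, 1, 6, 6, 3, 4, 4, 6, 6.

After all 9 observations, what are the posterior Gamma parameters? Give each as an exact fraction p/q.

obs 1: x=1 → posterior Gamma(7, 8)
obs 2: x=1 → posterior Gamma(8, 9)
obs 3: x=6 → posterior Gamma(14, 10)
obs 4: x=6 → posterior Gamma(20, 11)
obs 5: x=3 → posterior Gamma(23, 12)
obs 6: x=4 → posterior Gamma(27, 13)
obs 7: x=4 → posterior Gamma(31, 14)
obs 8: x=6 → posterior Gamma(37, 15)
obs 9: x=6 → posterior Gamma(43, 16)

alpha=43, beta=16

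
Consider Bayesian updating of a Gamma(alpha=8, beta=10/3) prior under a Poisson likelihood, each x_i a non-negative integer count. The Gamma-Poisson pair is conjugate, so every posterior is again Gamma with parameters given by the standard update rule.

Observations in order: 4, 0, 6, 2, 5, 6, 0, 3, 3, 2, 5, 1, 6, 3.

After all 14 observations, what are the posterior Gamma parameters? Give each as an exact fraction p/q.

alpha=54, beta=52/3

obs 1: x=4 → posterior Gamma(12, 13/3)
obs 2: x=0 → posterior Gamma(12, 16/3)
obs 3: x=6 → posterior Gamma(18, 19/3)
obs 4: x=2 → posterior Gamma(20, 22/3)
obs 5: x=5 → posterior Gamma(25, 25/3)
obs 6: x=6 → posterior Gamma(31, 28/3)
obs 7: x=0 → posterior Gamma(31, 31/3)
obs 8: x=3 → posterior Gamma(34, 34/3)
obs 9: x=3 → posterior Gamma(37, 37/3)
obs 10: x=2 → posterior Gamma(39, 40/3)
obs 11: x=5 → posterior Gamma(44, 43/3)
obs 12: x=1 → posterior Gamma(45, 46/3)
obs 13: x=6 → posterior Gamma(51, 49/3)
obs 14: x=3 → posterior Gamma(54, 52/3)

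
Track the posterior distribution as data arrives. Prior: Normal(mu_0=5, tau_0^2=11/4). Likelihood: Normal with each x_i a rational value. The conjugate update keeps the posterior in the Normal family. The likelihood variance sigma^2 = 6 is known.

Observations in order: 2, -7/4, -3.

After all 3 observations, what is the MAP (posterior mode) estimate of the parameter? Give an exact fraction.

obs 1: x=2 → posterior Normal(142/35, 66/35)
obs 2: x=-7/4 → posterior Normal(491/184, 33/23)
obs 3: x=-3 → posterior Normal(359/228, 22/19)

359/228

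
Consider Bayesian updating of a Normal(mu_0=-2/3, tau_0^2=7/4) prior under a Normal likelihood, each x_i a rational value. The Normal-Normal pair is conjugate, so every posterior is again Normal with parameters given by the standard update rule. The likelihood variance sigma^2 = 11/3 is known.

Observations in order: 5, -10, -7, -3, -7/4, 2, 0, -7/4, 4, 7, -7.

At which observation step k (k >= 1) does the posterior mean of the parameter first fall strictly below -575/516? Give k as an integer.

k = 2

obs 1: x=5 → posterior Normal(227/195, 77/65)
obs 2: x=-10 → posterior Normal(-403/258, 77/86)
obs 3: x=-7 → posterior Normal(-844/321, 77/107)
obs 4: x=-3 → posterior Normal(-1033/384, 77/128)
obs 5: x=-7/4 → posterior Normal(-4573/1788, 77/149)
obs 6: x=2 → posterior Normal(-4069/2040, 77/170)
obs 7: x=0 → posterior Normal(-4069/2292, 77/191)
obs 8: x=-7/4 → posterior Normal(-2255/1272, 77/212)
obs 9: x=4 → posterior Normal(-1751/1398, 77/233)
obs 10: x=7 → posterior Normal(-869/1524, 77/254)
obs 11: x=-7 → posterior Normal(-1751/1650, 7/25)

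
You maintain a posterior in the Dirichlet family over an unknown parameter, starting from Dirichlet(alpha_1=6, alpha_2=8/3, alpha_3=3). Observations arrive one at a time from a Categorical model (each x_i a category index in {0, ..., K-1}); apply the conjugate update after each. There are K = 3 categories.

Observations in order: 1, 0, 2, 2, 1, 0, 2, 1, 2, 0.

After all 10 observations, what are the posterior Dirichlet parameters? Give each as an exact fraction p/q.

obs 1: x=1 → posterior Dirichlet(6, 11/3, 3)
obs 2: x=0 → posterior Dirichlet(7, 11/3, 3)
obs 3: x=2 → posterior Dirichlet(7, 11/3, 4)
obs 4: x=2 → posterior Dirichlet(7, 11/3, 5)
obs 5: x=1 → posterior Dirichlet(7, 14/3, 5)
obs 6: x=0 → posterior Dirichlet(8, 14/3, 5)
obs 7: x=2 → posterior Dirichlet(8, 14/3, 6)
obs 8: x=1 → posterior Dirichlet(8, 17/3, 6)
obs 9: x=2 → posterior Dirichlet(8, 17/3, 7)
obs 10: x=0 → posterior Dirichlet(9, 17/3, 7)

alpha_1=9, alpha_2=17/3, alpha_3=7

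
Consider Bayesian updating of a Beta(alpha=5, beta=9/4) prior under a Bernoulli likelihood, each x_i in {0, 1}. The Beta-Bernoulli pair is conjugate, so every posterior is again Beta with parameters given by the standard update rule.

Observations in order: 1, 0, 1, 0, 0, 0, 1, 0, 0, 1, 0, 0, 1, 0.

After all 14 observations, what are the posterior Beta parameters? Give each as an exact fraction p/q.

obs 1: x=1 → posterior Beta(6, 9/4)
obs 2: x=0 → posterior Beta(6, 13/4)
obs 3: x=1 → posterior Beta(7, 13/4)
obs 4: x=0 → posterior Beta(7, 17/4)
obs 5: x=0 → posterior Beta(7, 21/4)
obs 6: x=0 → posterior Beta(7, 25/4)
obs 7: x=1 → posterior Beta(8, 25/4)
obs 8: x=0 → posterior Beta(8, 29/4)
obs 9: x=0 → posterior Beta(8, 33/4)
obs 10: x=1 → posterior Beta(9, 33/4)
obs 11: x=0 → posterior Beta(9, 37/4)
obs 12: x=0 → posterior Beta(9, 41/4)
obs 13: x=1 → posterior Beta(10, 41/4)
obs 14: x=0 → posterior Beta(10, 45/4)

alpha=10, beta=45/4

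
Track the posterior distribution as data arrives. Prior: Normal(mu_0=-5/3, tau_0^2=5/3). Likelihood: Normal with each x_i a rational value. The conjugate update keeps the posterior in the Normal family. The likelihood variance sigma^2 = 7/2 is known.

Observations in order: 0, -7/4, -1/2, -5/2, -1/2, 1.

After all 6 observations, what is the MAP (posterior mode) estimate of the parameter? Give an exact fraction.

-155/162

obs 1: x=0 → posterior Normal(-35/31, 35/31)
obs 2: x=-7/4 → posterior Normal(-105/82, 35/41)
obs 3: x=-1/2 → posterior Normal(-115/102, 35/51)
obs 4: x=-5/2 → posterior Normal(-165/122, 35/61)
obs 5: x=-1/2 → posterior Normal(-175/142, 35/71)
obs 6: x=1 → posterior Normal(-155/162, 35/81)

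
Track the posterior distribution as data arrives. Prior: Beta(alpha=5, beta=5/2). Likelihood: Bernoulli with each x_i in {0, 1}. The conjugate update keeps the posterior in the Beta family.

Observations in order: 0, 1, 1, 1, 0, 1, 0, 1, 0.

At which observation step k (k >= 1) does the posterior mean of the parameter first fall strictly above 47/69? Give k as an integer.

obs 1: x=0 → posterior Beta(5, 7/2)
obs 2: x=1 → posterior Beta(6, 7/2)
obs 3: x=1 → posterior Beta(7, 7/2)
obs 4: x=1 → posterior Beta(8, 7/2)
obs 5: x=0 → posterior Beta(8, 9/2)
obs 6: x=1 → posterior Beta(9, 9/2)
obs 7: x=0 → posterior Beta(9, 11/2)
obs 8: x=1 → posterior Beta(10, 11/2)
obs 9: x=0 → posterior Beta(10, 13/2)

k = 4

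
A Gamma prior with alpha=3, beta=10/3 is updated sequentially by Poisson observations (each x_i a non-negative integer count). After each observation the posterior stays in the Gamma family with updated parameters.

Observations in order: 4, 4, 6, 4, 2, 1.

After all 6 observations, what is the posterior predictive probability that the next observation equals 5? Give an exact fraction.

obs 1: x=4 → posterior Gamma(7, 13/3)
obs 2: x=4 → posterior Gamma(11, 16/3)
obs 3: x=6 → posterior Gamma(17, 19/3)
obs 4: x=4 → posterior Gamma(21, 22/3)
obs 5: x=2 → posterior Gamma(23, 25/3)
obs 6: x=1 → posterior Gamma(24, 28/3)

1287846712326311999887671151108886353674240/17761887753093897979823770061456102763834271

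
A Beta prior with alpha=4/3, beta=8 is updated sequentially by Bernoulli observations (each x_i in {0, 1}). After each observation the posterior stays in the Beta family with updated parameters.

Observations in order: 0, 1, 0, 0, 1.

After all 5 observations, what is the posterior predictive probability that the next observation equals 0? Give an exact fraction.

obs 1: x=0 → posterior Beta(4/3, 9)
obs 2: x=1 → posterior Beta(7/3, 9)
obs 3: x=0 → posterior Beta(7/3, 10)
obs 4: x=0 → posterior Beta(7/3, 11)
obs 5: x=1 → posterior Beta(10/3, 11)

33/43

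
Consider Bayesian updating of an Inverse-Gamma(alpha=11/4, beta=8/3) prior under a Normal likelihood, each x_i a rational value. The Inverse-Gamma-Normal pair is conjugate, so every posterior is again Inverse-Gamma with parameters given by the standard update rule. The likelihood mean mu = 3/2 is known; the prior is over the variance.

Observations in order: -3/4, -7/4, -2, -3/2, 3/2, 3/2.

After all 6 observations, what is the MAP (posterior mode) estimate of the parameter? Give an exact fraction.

1013/324

obs 1: x=-3/4 → posterior Inverse-Gamma(13/4, 499/96)
obs 2: x=-7/4 → posterior Inverse-Gamma(15/4, 503/48)
obs 3: x=-2 → posterior Inverse-Gamma(17/4, 797/48)
obs 4: x=-3/2 → posterior Inverse-Gamma(19/4, 1013/48)
obs 5: x=3/2 → posterior Inverse-Gamma(21/4, 1013/48)
obs 6: x=3/2 → posterior Inverse-Gamma(23/4, 1013/48)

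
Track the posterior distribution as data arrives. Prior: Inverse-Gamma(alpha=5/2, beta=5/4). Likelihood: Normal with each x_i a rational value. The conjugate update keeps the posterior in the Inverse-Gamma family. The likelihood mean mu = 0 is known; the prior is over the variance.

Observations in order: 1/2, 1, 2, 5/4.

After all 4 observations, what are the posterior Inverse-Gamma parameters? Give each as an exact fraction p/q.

obs 1: x=1/2 → posterior Inverse-Gamma(3, 11/8)
obs 2: x=1 → posterior Inverse-Gamma(7/2, 15/8)
obs 3: x=2 → posterior Inverse-Gamma(4, 31/8)
obs 4: x=5/4 → posterior Inverse-Gamma(9/2, 149/32)

alpha=9/2, beta=149/32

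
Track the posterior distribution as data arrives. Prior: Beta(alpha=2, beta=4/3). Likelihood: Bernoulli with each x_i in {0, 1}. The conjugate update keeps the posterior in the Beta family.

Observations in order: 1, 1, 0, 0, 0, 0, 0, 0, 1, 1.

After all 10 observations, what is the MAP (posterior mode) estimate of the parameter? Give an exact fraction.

15/34

obs 1: x=1 → posterior Beta(3, 4/3)
obs 2: x=1 → posterior Beta(4, 4/3)
obs 3: x=0 → posterior Beta(4, 7/3)
obs 4: x=0 → posterior Beta(4, 10/3)
obs 5: x=0 → posterior Beta(4, 13/3)
obs 6: x=0 → posterior Beta(4, 16/3)
obs 7: x=0 → posterior Beta(4, 19/3)
obs 8: x=0 → posterior Beta(4, 22/3)
obs 9: x=1 → posterior Beta(5, 22/3)
obs 10: x=1 → posterior Beta(6, 22/3)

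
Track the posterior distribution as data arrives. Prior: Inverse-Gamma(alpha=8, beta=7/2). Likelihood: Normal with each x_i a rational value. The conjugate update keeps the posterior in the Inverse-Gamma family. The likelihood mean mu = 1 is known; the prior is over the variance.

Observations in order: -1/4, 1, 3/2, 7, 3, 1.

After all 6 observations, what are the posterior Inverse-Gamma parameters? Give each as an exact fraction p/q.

alpha=11, beta=781/32

obs 1: x=-1/4 → posterior Inverse-Gamma(17/2, 137/32)
obs 2: x=1 → posterior Inverse-Gamma(9, 137/32)
obs 3: x=3/2 → posterior Inverse-Gamma(19/2, 141/32)
obs 4: x=7 → posterior Inverse-Gamma(10, 717/32)
obs 5: x=3 → posterior Inverse-Gamma(21/2, 781/32)
obs 6: x=1 → posterior Inverse-Gamma(11, 781/32)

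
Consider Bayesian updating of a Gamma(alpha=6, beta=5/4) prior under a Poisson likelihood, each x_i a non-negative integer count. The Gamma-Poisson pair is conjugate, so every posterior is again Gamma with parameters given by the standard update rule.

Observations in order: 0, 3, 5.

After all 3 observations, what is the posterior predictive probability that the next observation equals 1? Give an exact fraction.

1347022612475207432/9731759797564526043

obs 1: x=0 → posterior Gamma(6, 9/4)
obs 2: x=3 → posterior Gamma(9, 13/4)
obs 3: x=5 → posterior Gamma(14, 17/4)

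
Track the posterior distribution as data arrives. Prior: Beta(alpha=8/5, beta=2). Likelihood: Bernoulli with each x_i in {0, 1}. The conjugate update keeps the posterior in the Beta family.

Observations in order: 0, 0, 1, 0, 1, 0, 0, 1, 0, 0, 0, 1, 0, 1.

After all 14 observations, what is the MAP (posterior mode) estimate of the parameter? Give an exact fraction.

14/39

obs 1: x=0 → posterior Beta(8/5, 3)
obs 2: x=0 → posterior Beta(8/5, 4)
obs 3: x=1 → posterior Beta(13/5, 4)
obs 4: x=0 → posterior Beta(13/5, 5)
obs 5: x=1 → posterior Beta(18/5, 5)
obs 6: x=0 → posterior Beta(18/5, 6)
obs 7: x=0 → posterior Beta(18/5, 7)
obs 8: x=1 → posterior Beta(23/5, 7)
obs 9: x=0 → posterior Beta(23/5, 8)
obs 10: x=0 → posterior Beta(23/5, 9)
obs 11: x=0 → posterior Beta(23/5, 10)
obs 12: x=1 → posterior Beta(28/5, 10)
obs 13: x=0 → posterior Beta(28/5, 11)
obs 14: x=1 → posterior Beta(33/5, 11)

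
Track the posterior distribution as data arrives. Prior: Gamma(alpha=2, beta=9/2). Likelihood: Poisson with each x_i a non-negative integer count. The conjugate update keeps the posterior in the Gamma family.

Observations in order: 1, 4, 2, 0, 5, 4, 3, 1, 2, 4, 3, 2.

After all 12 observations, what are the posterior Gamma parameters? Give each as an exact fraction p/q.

obs 1: x=1 → posterior Gamma(3, 11/2)
obs 2: x=4 → posterior Gamma(7, 13/2)
obs 3: x=2 → posterior Gamma(9, 15/2)
obs 4: x=0 → posterior Gamma(9, 17/2)
obs 5: x=5 → posterior Gamma(14, 19/2)
obs 6: x=4 → posterior Gamma(18, 21/2)
obs 7: x=3 → posterior Gamma(21, 23/2)
obs 8: x=1 → posterior Gamma(22, 25/2)
obs 9: x=2 → posterior Gamma(24, 27/2)
obs 10: x=4 → posterior Gamma(28, 29/2)
obs 11: x=3 → posterior Gamma(31, 31/2)
obs 12: x=2 → posterior Gamma(33, 33/2)

alpha=33, beta=33/2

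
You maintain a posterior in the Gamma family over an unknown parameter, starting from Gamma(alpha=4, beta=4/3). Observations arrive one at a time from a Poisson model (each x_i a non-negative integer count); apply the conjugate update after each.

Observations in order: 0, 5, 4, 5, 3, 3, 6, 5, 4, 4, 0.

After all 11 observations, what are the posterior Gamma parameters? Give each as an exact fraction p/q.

alpha=43, beta=37/3

obs 1: x=0 → posterior Gamma(4, 7/3)
obs 2: x=5 → posterior Gamma(9, 10/3)
obs 3: x=4 → posterior Gamma(13, 13/3)
obs 4: x=5 → posterior Gamma(18, 16/3)
obs 5: x=3 → posterior Gamma(21, 19/3)
obs 6: x=3 → posterior Gamma(24, 22/3)
obs 7: x=6 → posterior Gamma(30, 25/3)
obs 8: x=5 → posterior Gamma(35, 28/3)
obs 9: x=4 → posterior Gamma(39, 31/3)
obs 10: x=4 → posterior Gamma(43, 34/3)
obs 11: x=0 → posterior Gamma(43, 37/3)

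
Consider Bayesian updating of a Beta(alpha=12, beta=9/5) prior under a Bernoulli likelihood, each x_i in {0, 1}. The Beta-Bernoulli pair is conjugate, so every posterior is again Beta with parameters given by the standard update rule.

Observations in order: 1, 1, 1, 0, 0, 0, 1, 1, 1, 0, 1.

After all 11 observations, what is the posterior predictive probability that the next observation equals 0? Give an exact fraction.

29/124

obs 1: x=1 → posterior Beta(13, 9/5)
obs 2: x=1 → posterior Beta(14, 9/5)
obs 3: x=1 → posterior Beta(15, 9/5)
obs 4: x=0 → posterior Beta(15, 14/5)
obs 5: x=0 → posterior Beta(15, 19/5)
obs 6: x=0 → posterior Beta(15, 24/5)
obs 7: x=1 → posterior Beta(16, 24/5)
obs 8: x=1 → posterior Beta(17, 24/5)
obs 9: x=1 → posterior Beta(18, 24/5)
obs 10: x=0 → posterior Beta(18, 29/5)
obs 11: x=1 → posterior Beta(19, 29/5)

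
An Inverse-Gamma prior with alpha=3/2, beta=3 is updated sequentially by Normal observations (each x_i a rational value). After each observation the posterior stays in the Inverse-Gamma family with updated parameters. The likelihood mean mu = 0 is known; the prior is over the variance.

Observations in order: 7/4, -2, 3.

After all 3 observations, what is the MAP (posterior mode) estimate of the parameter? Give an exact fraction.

obs 1: x=7/4 → posterior Inverse-Gamma(2, 145/32)
obs 2: x=-2 → posterior Inverse-Gamma(5/2, 209/32)
obs 3: x=3 → posterior Inverse-Gamma(3, 353/32)

353/128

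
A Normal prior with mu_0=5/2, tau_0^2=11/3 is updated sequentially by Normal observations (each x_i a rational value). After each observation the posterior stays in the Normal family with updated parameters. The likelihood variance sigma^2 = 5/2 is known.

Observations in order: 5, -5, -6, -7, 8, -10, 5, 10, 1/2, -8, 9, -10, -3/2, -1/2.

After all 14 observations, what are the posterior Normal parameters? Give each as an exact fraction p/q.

obs 1: x=5 → posterior Normal(295/74, 55/37)
obs 2: x=-5 → posterior Normal(75/118, 55/59)
obs 3: x=-6 → posterior Normal(-7/6, 55/81)
obs 4: x=-7 → posterior Normal(-497/206, 55/103)
obs 5: x=8 → posterior Normal(-29/50, 11/25)
obs 6: x=-10 → posterior Normal(-195/98, 55/147)
obs 7: x=5 → posterior Normal(-365/338, 55/169)
obs 8: x=10 → posterior Normal(75/382, 55/191)
obs 9: x=1/2 → posterior Normal(97/426, 55/213)
obs 10: x=-8 → posterior Normal(-51/94, 11/47)
obs 11: x=9 → posterior Normal(141/514, 55/257)
obs 12: x=-10 → posterior Normal(-299/558, 55/279)
obs 13: x=-3/2 → posterior Normal(-365/602, 55/301)
obs 14: x=-1/2 → posterior Normal(-387/646, 55/323)

mu_0=-387/646, tau_0^2=55/323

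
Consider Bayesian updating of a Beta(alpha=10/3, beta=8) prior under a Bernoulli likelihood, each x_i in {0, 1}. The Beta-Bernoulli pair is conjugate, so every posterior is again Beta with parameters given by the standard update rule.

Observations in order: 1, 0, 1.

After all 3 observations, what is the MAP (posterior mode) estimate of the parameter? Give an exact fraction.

13/37

obs 1: x=1 → posterior Beta(13/3, 8)
obs 2: x=0 → posterior Beta(13/3, 9)
obs 3: x=1 → posterior Beta(16/3, 9)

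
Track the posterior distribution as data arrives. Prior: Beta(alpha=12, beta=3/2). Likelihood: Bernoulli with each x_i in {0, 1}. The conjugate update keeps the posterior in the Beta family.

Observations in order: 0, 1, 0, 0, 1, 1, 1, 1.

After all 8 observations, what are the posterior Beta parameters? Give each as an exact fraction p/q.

alpha=17, beta=9/2

obs 1: x=0 → posterior Beta(12, 5/2)
obs 2: x=1 → posterior Beta(13, 5/2)
obs 3: x=0 → posterior Beta(13, 7/2)
obs 4: x=0 → posterior Beta(13, 9/2)
obs 5: x=1 → posterior Beta(14, 9/2)
obs 6: x=1 → posterior Beta(15, 9/2)
obs 7: x=1 → posterior Beta(16, 9/2)
obs 8: x=1 → posterior Beta(17, 9/2)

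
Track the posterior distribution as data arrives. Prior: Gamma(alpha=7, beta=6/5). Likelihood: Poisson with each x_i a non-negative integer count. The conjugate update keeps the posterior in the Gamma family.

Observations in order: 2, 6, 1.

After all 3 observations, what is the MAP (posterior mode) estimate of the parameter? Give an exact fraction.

25/7

obs 1: x=2 → posterior Gamma(9, 11/5)
obs 2: x=6 → posterior Gamma(15, 16/5)
obs 3: x=1 → posterior Gamma(16, 21/5)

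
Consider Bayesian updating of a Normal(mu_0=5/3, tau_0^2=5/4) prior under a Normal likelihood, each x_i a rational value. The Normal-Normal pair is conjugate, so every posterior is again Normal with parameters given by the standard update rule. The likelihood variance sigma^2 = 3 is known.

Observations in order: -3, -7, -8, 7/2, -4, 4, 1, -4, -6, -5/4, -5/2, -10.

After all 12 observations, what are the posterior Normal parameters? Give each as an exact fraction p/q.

mu_0=-665/288, tau_0^2=5/24

obs 1: x=-3 → posterior Normal(5/17, 15/17)
obs 2: x=-7 → posterior Normal(-15/11, 15/22)
obs 3: x=-8 → posterior Normal(-70/27, 5/9)
obs 4: x=7/2 → posterior Normal(-105/64, 15/32)
obs 5: x=-4 → posterior Normal(-145/74, 15/37)
obs 6: x=4 → posterior Normal(-5/4, 5/14)
obs 7: x=1 → posterior Normal(-95/94, 15/47)
obs 8: x=-4 → posterior Normal(-135/104, 15/52)
obs 9: x=-6 → posterior Normal(-65/38, 5/19)
obs 10: x=-5/4 → posterior Normal(-415/248, 15/62)
obs 11: x=-5/2 → posterior Normal(-465/268, 15/67)
obs 12: x=-10 → posterior Normal(-665/288, 5/24)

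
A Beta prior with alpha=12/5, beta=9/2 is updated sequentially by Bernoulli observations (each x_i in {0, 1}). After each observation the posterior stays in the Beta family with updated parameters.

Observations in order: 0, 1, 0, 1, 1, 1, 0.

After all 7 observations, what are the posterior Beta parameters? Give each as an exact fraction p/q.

obs 1: x=0 → posterior Beta(12/5, 11/2)
obs 2: x=1 → posterior Beta(17/5, 11/2)
obs 3: x=0 → posterior Beta(17/5, 13/2)
obs 4: x=1 → posterior Beta(22/5, 13/2)
obs 5: x=1 → posterior Beta(27/5, 13/2)
obs 6: x=1 → posterior Beta(32/5, 13/2)
obs 7: x=0 → posterior Beta(32/5, 15/2)

alpha=32/5, beta=15/2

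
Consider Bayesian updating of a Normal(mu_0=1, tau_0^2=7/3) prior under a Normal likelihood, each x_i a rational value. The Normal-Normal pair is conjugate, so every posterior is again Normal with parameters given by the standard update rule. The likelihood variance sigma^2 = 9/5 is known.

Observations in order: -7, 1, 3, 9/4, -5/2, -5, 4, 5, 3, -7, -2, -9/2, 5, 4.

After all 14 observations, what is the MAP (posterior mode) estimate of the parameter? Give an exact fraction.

3/2068

obs 1: x=-7 → posterior Normal(-109/31, 63/62)
obs 2: x=1 → posterior Normal(-183/97, 63/97)
obs 3: x=3 → posterior Normal(-13/22, 21/44)
obs 4: x=9/4 → posterior Normal(3/668, 63/167)
obs 5: x=-5/2 → posterior Normal(-347/808, 63/202)
obs 6: x=-5 → posterior Normal(-349/316, 21/79)
obs 7: x=4 → posterior Normal(-487/1088, 63/272)
obs 8: x=5 → posterior Normal(213/1228, 63/307)
obs 9: x=3 → posterior Normal(211/456, 7/38)
obs 10: x=-7 → posterior Normal(-347/1508, 63/377)
obs 11: x=-2 → posterior Normal(-627/1648, 63/412)
obs 12: x=-9/2 → posterior Normal(-419/596, 21/149)
obs 13: x=5 → posterior Normal(-557/1928, 63/482)
obs 14: x=4 → posterior Normal(3/2068, 63/517)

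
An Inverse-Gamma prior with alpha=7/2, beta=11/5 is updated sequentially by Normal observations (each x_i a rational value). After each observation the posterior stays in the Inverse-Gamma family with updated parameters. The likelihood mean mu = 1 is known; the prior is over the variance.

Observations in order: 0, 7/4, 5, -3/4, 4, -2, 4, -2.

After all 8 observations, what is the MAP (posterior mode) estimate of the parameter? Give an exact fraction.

obs 1: x=0 → posterior Inverse-Gamma(4, 27/10)
obs 2: x=7/4 → posterior Inverse-Gamma(9/2, 477/160)
obs 3: x=5 → posterior Inverse-Gamma(5, 1757/160)
obs 4: x=-3/4 → posterior Inverse-Gamma(11/2, 1001/80)
obs 5: x=4 → posterior Inverse-Gamma(6, 1361/80)
obs 6: x=-2 → posterior Inverse-Gamma(13/2, 1721/80)
obs 7: x=4 → posterior Inverse-Gamma(7, 2081/80)
obs 8: x=-2 → posterior Inverse-Gamma(15/2, 2441/80)

2441/680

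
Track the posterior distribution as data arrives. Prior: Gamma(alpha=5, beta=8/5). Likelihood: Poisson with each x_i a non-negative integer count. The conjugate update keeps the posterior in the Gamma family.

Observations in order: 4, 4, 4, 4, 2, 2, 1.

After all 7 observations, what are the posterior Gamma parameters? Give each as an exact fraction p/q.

obs 1: x=4 → posterior Gamma(9, 13/5)
obs 2: x=4 → posterior Gamma(13, 18/5)
obs 3: x=4 → posterior Gamma(17, 23/5)
obs 4: x=4 → posterior Gamma(21, 28/5)
obs 5: x=2 → posterior Gamma(23, 33/5)
obs 6: x=2 → posterior Gamma(25, 38/5)
obs 7: x=1 → posterior Gamma(26, 43/5)

alpha=26, beta=43/5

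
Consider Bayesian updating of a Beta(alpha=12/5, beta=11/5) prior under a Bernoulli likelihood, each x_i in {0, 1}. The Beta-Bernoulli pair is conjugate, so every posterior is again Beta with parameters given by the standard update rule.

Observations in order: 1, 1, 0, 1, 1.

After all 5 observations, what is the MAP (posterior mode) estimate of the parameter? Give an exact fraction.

27/38

obs 1: x=1 → posterior Beta(17/5, 11/5)
obs 2: x=1 → posterior Beta(22/5, 11/5)
obs 3: x=0 → posterior Beta(22/5, 16/5)
obs 4: x=1 → posterior Beta(27/5, 16/5)
obs 5: x=1 → posterior Beta(32/5, 16/5)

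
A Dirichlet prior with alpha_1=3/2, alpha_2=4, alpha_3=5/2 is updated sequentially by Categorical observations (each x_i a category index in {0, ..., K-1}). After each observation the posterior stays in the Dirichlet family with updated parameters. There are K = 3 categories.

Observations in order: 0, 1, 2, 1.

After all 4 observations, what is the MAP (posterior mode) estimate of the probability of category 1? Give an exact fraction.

obs 1: x=0 → posterior Dirichlet(5/2, 4, 5/2)
obs 2: x=1 → posterior Dirichlet(5/2, 5, 5/2)
obs 3: x=2 → posterior Dirichlet(5/2, 5, 7/2)
obs 4: x=1 → posterior Dirichlet(5/2, 6, 7/2)

5/9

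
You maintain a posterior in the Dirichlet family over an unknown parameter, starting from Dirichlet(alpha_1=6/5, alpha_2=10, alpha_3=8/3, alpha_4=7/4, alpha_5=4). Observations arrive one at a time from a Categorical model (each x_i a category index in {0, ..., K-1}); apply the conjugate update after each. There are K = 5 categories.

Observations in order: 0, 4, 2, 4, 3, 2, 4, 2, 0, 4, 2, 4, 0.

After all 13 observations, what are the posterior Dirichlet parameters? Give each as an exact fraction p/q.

alpha_1=21/5, alpha_2=10, alpha_3=20/3, alpha_4=11/4, alpha_5=9

obs 1: x=0 → posterior Dirichlet(11/5, 10, 8/3, 7/4, 4)
obs 2: x=4 → posterior Dirichlet(11/5, 10, 8/3, 7/4, 5)
obs 3: x=2 → posterior Dirichlet(11/5, 10, 11/3, 7/4, 5)
obs 4: x=4 → posterior Dirichlet(11/5, 10, 11/3, 7/4, 6)
obs 5: x=3 → posterior Dirichlet(11/5, 10, 11/3, 11/4, 6)
obs 6: x=2 → posterior Dirichlet(11/5, 10, 14/3, 11/4, 6)
obs 7: x=4 → posterior Dirichlet(11/5, 10, 14/3, 11/4, 7)
obs 8: x=2 → posterior Dirichlet(11/5, 10, 17/3, 11/4, 7)
obs 9: x=0 → posterior Dirichlet(16/5, 10, 17/3, 11/4, 7)
obs 10: x=4 → posterior Dirichlet(16/5, 10, 17/3, 11/4, 8)
obs 11: x=2 → posterior Dirichlet(16/5, 10, 20/3, 11/4, 8)
obs 12: x=4 → posterior Dirichlet(16/5, 10, 20/3, 11/4, 9)
obs 13: x=0 → posterior Dirichlet(21/5, 10, 20/3, 11/4, 9)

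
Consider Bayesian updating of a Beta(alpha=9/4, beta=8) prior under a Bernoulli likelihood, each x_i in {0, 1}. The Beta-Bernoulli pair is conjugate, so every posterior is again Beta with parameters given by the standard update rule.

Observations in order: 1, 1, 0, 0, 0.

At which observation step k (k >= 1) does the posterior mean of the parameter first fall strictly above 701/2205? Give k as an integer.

obs 1: x=1 → posterior Beta(13/4, 8)
obs 2: x=1 → posterior Beta(17/4, 8)
obs 3: x=0 → posterior Beta(17/4, 9)
obs 4: x=0 → posterior Beta(17/4, 10)
obs 5: x=0 → posterior Beta(17/4, 11)

k = 2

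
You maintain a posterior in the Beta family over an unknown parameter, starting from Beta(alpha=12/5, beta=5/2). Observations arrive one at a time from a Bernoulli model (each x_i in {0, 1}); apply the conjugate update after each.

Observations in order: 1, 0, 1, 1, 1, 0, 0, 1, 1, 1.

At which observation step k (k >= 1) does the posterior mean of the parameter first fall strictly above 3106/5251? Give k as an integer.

k = 4

obs 1: x=1 → posterior Beta(17/5, 5/2)
obs 2: x=0 → posterior Beta(17/5, 7/2)
obs 3: x=1 → posterior Beta(22/5, 7/2)
obs 4: x=1 → posterior Beta(27/5, 7/2)
obs 5: x=1 → posterior Beta(32/5, 7/2)
obs 6: x=0 → posterior Beta(32/5, 9/2)
obs 7: x=0 → posterior Beta(32/5, 11/2)
obs 8: x=1 → posterior Beta(37/5, 11/2)
obs 9: x=1 → posterior Beta(42/5, 11/2)
obs 10: x=1 → posterior Beta(47/5, 11/2)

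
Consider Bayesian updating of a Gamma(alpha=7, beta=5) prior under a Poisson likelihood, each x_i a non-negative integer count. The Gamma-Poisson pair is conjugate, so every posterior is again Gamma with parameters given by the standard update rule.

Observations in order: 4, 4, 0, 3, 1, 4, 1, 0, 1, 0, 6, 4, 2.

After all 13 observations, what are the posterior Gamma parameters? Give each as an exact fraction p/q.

alpha=37, beta=18

obs 1: x=4 → posterior Gamma(11, 6)
obs 2: x=4 → posterior Gamma(15, 7)
obs 3: x=0 → posterior Gamma(15, 8)
obs 4: x=3 → posterior Gamma(18, 9)
obs 5: x=1 → posterior Gamma(19, 10)
obs 6: x=4 → posterior Gamma(23, 11)
obs 7: x=1 → posterior Gamma(24, 12)
obs 8: x=0 → posterior Gamma(24, 13)
obs 9: x=1 → posterior Gamma(25, 14)
obs 10: x=0 → posterior Gamma(25, 15)
obs 11: x=6 → posterior Gamma(31, 16)
obs 12: x=4 → posterior Gamma(35, 17)
obs 13: x=2 → posterior Gamma(37, 18)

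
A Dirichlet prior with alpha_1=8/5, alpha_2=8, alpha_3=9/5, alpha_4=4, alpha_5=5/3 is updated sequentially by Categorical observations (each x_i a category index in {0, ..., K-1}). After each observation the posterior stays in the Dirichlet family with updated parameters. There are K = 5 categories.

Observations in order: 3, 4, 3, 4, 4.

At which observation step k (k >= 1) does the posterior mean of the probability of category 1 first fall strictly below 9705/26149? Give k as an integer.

k = 5

obs 1: x=3 → posterior Dirichlet(8/5, 8, 9/5, 5, 5/3)
obs 2: x=4 → posterior Dirichlet(8/5, 8, 9/5, 5, 8/3)
obs 3: x=3 → posterior Dirichlet(8/5, 8, 9/5, 6, 8/3)
obs 4: x=4 → posterior Dirichlet(8/5, 8, 9/5, 6, 11/3)
obs 5: x=4 → posterior Dirichlet(8/5, 8, 9/5, 6, 14/3)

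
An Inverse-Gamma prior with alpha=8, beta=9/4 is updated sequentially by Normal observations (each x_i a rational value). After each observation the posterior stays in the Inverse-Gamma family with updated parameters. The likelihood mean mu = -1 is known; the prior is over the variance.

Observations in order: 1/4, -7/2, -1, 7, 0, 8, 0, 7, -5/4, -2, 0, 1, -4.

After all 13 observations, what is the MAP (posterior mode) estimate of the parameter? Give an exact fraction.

obs 1: x=1/4 → posterior Inverse-Gamma(17/2, 97/32)
obs 2: x=-7/2 → posterior Inverse-Gamma(9, 197/32)
obs 3: x=-1 → posterior Inverse-Gamma(19/2, 197/32)
obs 4: x=7 → posterior Inverse-Gamma(10, 1221/32)
obs 5: x=0 → posterior Inverse-Gamma(21/2, 1237/32)
obs 6: x=8 → posterior Inverse-Gamma(11, 2533/32)
obs 7: x=0 → posterior Inverse-Gamma(23/2, 2549/32)
obs 8: x=7 → posterior Inverse-Gamma(12, 3573/32)
obs 9: x=-5/4 → posterior Inverse-Gamma(25/2, 1787/16)
obs 10: x=-2 → posterior Inverse-Gamma(13, 1795/16)
obs 11: x=0 → posterior Inverse-Gamma(27/2, 1803/16)
obs 12: x=1 → posterior Inverse-Gamma(14, 1835/16)
obs 13: x=-4 → posterior Inverse-Gamma(29/2, 1907/16)

1907/248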